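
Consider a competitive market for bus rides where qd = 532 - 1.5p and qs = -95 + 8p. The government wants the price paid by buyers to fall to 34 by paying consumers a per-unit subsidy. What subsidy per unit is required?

Required subsidy s = 38 per unit

At a buyer price of 34, quantity demanded is 532 − 1.5·34 = 481.
Sellers supply 481 only when they receive ps with -95 + 8·ps = 481, i.e. ps = 72.
s = ps − pb = 72 − 34 = 38.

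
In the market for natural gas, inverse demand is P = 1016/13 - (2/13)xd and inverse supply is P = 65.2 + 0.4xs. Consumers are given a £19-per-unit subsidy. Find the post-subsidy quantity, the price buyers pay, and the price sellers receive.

x' = 2077/36; buyers pay 1247/18; sellers receive 1589/18

Pre-subsidy: 1016/13 - (2/13)x = 65.2 + 0.4x gives x* = 421/18 and P* = 671/9.
With the rebate, buyers effectively pay Pb = Ps − 19, where Ps is the price sellers receive.
On the curves, Pb = 1016/13 - (2/13)x and Ps = 65.2 + 0.4x; the wedge Ps − Pb = 19 gives 65.2 + 0.4x − (1016/13 - (2/13)x) = 19, so x' = 2077/36.
Then Pb = 1016/13 − (2/13)·(2077/36) = 1247/18 and Ps = 65.2 + 0.4·(2077/36) = 1589/18.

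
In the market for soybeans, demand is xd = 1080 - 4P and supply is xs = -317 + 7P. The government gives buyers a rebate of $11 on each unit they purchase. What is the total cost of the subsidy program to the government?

Pre-subsidy: 1080 - 4P = -317 + 7P gives P* = 127, x* = 572.
With the rebate, buyers effectively pay Pb = Ps − 11, where Ps is the price sellers receive.
Demand in terms of Ps becomes xd = 1080 − 4(Ps − 11) = 1124 - 4Ps. Setting this equal to supply: 1124 - 4Ps = -317 + 7Ps, so Ps = 131.
Buyers pay Pb = 131 − 11 = 120; x' = -317 + 7·131 = 600.
Government outlay = subsidy × quantity = 11 × 600 = 6600.

Government cost = $6600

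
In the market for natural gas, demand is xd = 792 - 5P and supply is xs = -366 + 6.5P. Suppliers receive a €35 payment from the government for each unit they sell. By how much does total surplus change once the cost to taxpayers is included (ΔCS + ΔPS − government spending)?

Pre-subsidy: 792 - 5P = -366 + 6.5P gives P* = 2316/23, x* = 6636/23.
With the subsidy, sellers receive Ps = Pb + 35 for each unit, where Pb is the price buyers pay.
Supply in terms of Pb becomes xs = -366 + 6.5(Pb + 35) = -138.5 + 6.5Pb. Setting this equal to demand: 792 - 5Pb = -138.5 + 6.5Pb, so Pb = 1861/23.
Sellers receive Ps = 1861/23 + 35 = 2666/23; x' = 792 − 5·(1861/23) = 8911/23.
ΔCS = ½(6636/23 + 8911/23)(2316/23 − 1861/23) = 7073885/1058; ΔPS = ½(6636/23 + 8911/23)(2666/23 − 2316/23) = 2720725/529.
Government spending = 35 × 8911/23 = 311885/23.
Net change = 7073885/1058 + 2720725/529 − 311885/23 = -79625/46. The loss equals the DWL triangle ½·35·2275/23.

Net change in total surplus = -79625/46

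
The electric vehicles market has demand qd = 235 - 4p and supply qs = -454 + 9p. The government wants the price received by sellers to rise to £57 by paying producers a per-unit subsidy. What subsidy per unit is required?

At a seller price of 57, quantity supplied is -454 + 9·57 = 59.
Buyers absorb 59 only when they pay pb with 235 − 4·pb = 59, i.e. pb = 44.
s = ps − pb = 57 − 44 = 13.

Required subsidy s = £13 per unit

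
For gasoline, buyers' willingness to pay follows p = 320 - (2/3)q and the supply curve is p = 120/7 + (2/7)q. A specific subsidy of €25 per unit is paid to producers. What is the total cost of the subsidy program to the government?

Government cost = €8606.25

Pre-subsidy: 320 - (2/3)q = 120/7 + (2/7)q gives q* = 318 and p* = 108.
With the subsidy, sellers receive ps = pb + 25 for each unit, where pb is the price buyers pay.
On the curves, pb = 320 - (2/3)q and ps = 120/7 + (2/7)q; the wedge ps − pb = 25 gives 120/7 + (2/7)q − (320 - (2/3)q) = 25, so q' = 344.25.
Then pb = 320 − (2/3)·344.25 = 90.5 and ps = 120/7 + (2/7)·344.25 = 115.5.
Government outlay = subsidy × quantity = 25 × 344.25 = 8606.25.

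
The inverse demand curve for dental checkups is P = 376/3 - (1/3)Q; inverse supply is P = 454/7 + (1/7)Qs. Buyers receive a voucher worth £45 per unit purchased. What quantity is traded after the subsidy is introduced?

Q' = 221.5

Pre-subsidy: 376/3 - (1/3)Q = 454/7 + (1/7)Q gives Q* = 127 and P* = 83.
With the rebate, buyers effectively pay Pb = Ps − 45, where Ps is the price sellers receive.
On the curves, Pb = 376/3 - (1/3)Q and Ps = 454/7 + (1/7)Q; the wedge Ps − Pb = 45 gives 454/7 + (1/7)Q − (376/3 - (1/3)Q) = 45, so Q' = 221.5.
Then Pb = 376/3 − (1/3)·221.5 = 51.5 and Ps = 454/7 + (1/7)·221.5 = 96.5.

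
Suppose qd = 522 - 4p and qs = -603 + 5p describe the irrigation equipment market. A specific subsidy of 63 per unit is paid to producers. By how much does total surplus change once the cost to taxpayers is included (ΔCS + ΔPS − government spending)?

Pre-subsidy: 522 - 4p = -603 + 5p gives p* = 125, q* = 22.
With the subsidy, sellers receive ps = pb + 63 for each unit, where pb is the price buyers pay.
Supply in terms of pb becomes qs = -603 + 5(pb + 63) = -288 + 5pb. Setting this equal to demand: 522 - 4pb = -288 + 5pb, so pb = 90.
Sellers receive ps = 90 + 63 = 153; q' = 522 − 4·90 = 162.
ΔCS = ½(22 + 162)(125 − 90) = 3220; ΔPS = ½(22 + 162)(153 − 125) = 2576.
Government spending = 63 × 162 = 10206.
Net change = 3220 + 2576 − 10206 = -4410. The loss equals the DWL triangle ½·63·140.

Net change in total surplus = -4410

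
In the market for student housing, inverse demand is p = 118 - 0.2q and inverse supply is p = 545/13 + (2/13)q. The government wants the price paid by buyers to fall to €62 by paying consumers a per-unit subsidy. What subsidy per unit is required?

At a buyer price of 62, quantity demanded is 590 − 5·62 = 280.
Sellers supply 280 only when they receive ps = 545/13 + (2/13)·280 = 85.
s = ps − pb = 85 − 62 = 23.

Required subsidy s = €23 per unit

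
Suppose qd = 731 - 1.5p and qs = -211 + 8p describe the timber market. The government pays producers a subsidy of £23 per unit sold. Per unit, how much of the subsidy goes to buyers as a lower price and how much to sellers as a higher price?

Buyers gain 368/19 per unit; sellers gain 69/19 per unit

Pre-subsidy: 731 - 1.5p = -211 + 8p gives p* = 1884/19, q* = 11063/19.
With the subsidy, sellers receive ps = pb + 23 for each unit, where pb is the price buyers pay.
Supply in terms of pb becomes qs = -211 + 8(pb + 23) = -27 + 8pb. Setting this equal to demand: 731 - 1.5pb = -27 + 8pb, so pb = 1516/19.
Sellers receive ps = 1516/19 + 23 = 1953/19; q' = 731 − 1.5·(1516/19) = 11615/19.
Buyers' price falls by p* − pb = 1884/19 − 1516/19 = 368/19; sellers' price rises by ps − p* = 1953/19 − 1884/19 = 69/19.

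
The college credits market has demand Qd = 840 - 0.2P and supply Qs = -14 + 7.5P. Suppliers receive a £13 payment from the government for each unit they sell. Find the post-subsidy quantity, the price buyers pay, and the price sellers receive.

Pre-subsidy: 840 - 0.2P = -14 + 7.5P gives P* = 1220/11, Q* = 8996/11.
With the subsidy, sellers receive Ps = Pb + 13 for each unit, where Pb is the price buyers pay.
Supply in terms of Pb becomes Qs = -14 + 7.5(Pb + 13) = 83.5 + 7.5Pb. Setting this equal to demand: 840 - 0.2Pb = 83.5 + 7.5Pb, so Pb = 7565/77.
Sellers receive Ps = 7565/77 + 13 = 8566/77; Q' = 840 − 0.2·(7565/77) = 63167/77.

Q' = 63167/77; buyers pay 7565/77; sellers receive 8566/77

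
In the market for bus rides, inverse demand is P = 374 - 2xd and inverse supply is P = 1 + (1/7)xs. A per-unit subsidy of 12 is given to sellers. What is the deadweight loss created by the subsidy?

Pre-subsidy: 374 - 2x = 1 + (1/7)x gives x* = 2611/15 and P* = 388/15.
With the subsidy, sellers receive Ps = Pb + 12 for each unit, where Pb is the price buyers pay.
On the curves, Pb = 374 - 2x and Ps = 1 + (1/7)x; the wedge Ps − Pb = 12 gives 1 + (1/7)x − (374 - 2x) = 12, so x' = 539/3.
Then Pb = 374 − 2·(539/3) = 44/3 and Ps = 1 + (1/7)·(539/3) = 80/3.
The subsidy expands output by 539/3 − 2611/15 = 5.6 past the efficient level; on those units the gap between marginal cost and willingness to pay runs from 0 up to 12.
DWL = ½ × 12 × 5.6 = 33.6.

Deadweight loss = 33.6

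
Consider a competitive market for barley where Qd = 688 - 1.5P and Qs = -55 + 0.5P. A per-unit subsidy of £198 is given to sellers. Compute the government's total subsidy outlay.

Pre-subsidy: 688 - 1.5P = -55 + 0.5P gives P* = 371.5, Q* = 130.75.
With the subsidy, sellers receive Ps = Pb + 198 for each unit, where Pb is the price buyers pay.
Supply in terms of Pb becomes Qs = -55 + 0.5(Pb + 198) = 44 + 0.5Pb. Setting this equal to demand: 688 - 1.5Pb = 44 + 0.5Pb, so Pb = 322.
Sellers receive Ps = 322 + 198 = 520; Q' = 688 − 1.5·322 = 205.
Government outlay = subsidy × quantity = 198 × 205 = 40590.

Government cost = £40590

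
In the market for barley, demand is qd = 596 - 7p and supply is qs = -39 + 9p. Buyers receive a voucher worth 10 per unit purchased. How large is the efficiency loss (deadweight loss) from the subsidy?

Pre-subsidy: 596 - 7p = -39 + 9p gives p* = 39.6875, q* = 318.1875.
With the rebate, buyers effectively pay pb = ps − 10, where ps is the price sellers receive.
Demand in terms of ps becomes qd = 596 − 7(ps − 10) = 666 - 7ps. Setting this equal to supply: 666 - 7ps = -39 + 9ps, so ps = 44.0625.
Buyers pay pb = 44.0625 − 10 = 34.0625; q' = -39 + 9·44.0625 = 357.5625.
The subsidy expands output by 357.5625 − 318.1875 = 39.375 past the efficient level; on those units the gap between marginal cost and willingness to pay runs from 0 up to 10.
DWL = ½ × 10 × 39.375 = 196.875.

Deadweight loss = 196.875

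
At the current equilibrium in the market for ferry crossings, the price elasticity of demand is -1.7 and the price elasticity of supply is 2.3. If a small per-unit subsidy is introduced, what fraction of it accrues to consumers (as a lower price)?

For a small subsidy around the equilibrium, the benefit split depends on the relative slopes, which at a point are proportional to the elasticities.
Buyer share = εs/(εs + |εd|) = 2.3/(2.3 + 1.7) = 0.575; seller share = |εd|/(εs + |εd|) = 0.425.

Consumer share = 0.575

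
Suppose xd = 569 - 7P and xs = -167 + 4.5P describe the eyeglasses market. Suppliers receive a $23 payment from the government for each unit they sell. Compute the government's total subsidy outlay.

Pre-subsidy: 569 - 7P = -167 + 4.5P gives P* = 64, x* = 121.
With the subsidy, sellers receive Ps = Pb + 23 for each unit, where Pb is the price buyers pay.
Supply in terms of Pb becomes xs = -167 + 4.5(Pb + 23) = -63.5 + 4.5Pb. Setting this equal to demand: 569 - 7Pb = -63.5 + 4.5Pb, so Pb = 55.
Sellers receive Ps = 55 + 23 = 78; x' = 569 − 7·55 = 184.
Government outlay = subsidy × quantity = 23 × 184 = 4232.

Government cost = $4232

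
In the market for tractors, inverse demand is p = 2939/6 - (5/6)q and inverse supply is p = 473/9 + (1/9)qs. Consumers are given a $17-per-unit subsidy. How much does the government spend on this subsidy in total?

Pre-subsidy: 2939/6 - (5/6)q = 473/9 + (1/9)q gives q* = 463 and p* = 104.
With the rebate, buyers effectively pay pb = ps − 17, where ps is the price sellers receive.
On the curves, pb = 2939/6 - (5/6)q and ps = 473/9 + (1/9)q; the wedge ps − pb = 17 gives 473/9 + (1/9)q − (2939/6 - (5/6)q) = 17, so q' = 481.
Then pb = 2939/6 − (5/6)·481 = 89 and ps = 473/9 + (1/9)·481 = 106.
Government outlay = subsidy × quantity = 17 × 481 = 8177.

Government cost = $8177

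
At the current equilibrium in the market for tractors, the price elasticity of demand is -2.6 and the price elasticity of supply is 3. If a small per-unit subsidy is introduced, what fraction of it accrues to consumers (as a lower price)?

Consumer share = 15/28

For a small subsidy around the equilibrium, the benefit split depends on the relative slopes, which at a point are proportional to the elasticities.
Buyer share = εs/(εs + |εd|) = 3/(3 + 2.6) = 15/28; seller share = |εd|/(εs + |εd|) = 13/28.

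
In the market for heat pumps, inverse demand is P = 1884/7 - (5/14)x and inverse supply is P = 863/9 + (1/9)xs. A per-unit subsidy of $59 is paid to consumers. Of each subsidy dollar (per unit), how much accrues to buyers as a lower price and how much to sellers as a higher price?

Buyers gain $45 per unit; sellers gain $14 per unit

Pre-subsidy: 1884/7 - (5/14)x = 863/9 + (1/9)x gives x* = 370 and P* = 137.
With the rebate, buyers effectively pay Pb = Ps − 59, where Ps is the price sellers receive.
On the curves, Pb = 1884/7 - (5/14)x and Ps = 863/9 + (1/9)x; the wedge Ps − Pb = 59 gives 863/9 + (1/9)x − (1884/7 - (5/14)x) = 59, so x' = 496.
Then Pb = 1884/7 − (5/14)·496 = 92 and Ps = 863/9 + (1/9)·496 = 151.
Buyers' price falls by P* − Pb = 137 − 92 = 45; sellers' price rises by Ps − P* = 151 − 137 = 14.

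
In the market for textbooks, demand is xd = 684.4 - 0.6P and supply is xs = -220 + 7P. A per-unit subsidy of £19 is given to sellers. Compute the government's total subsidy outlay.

Government cost = £11846.5

Pre-subsidy: 684.4 - 0.6P = -220 + 7P gives P* = 119, x* = 613.
With the subsidy, sellers receive Ps = Pb + 19 for each unit, where Pb is the price buyers pay.
Supply in terms of Pb becomes xs = -220 + 7(Pb + 19) = -87 + 7Pb. Setting this equal to demand: 684.4 - 0.6Pb = -87 + 7Pb, so Pb = 101.5.
Sellers receive Ps = 101.5 + 19 = 120.5; x' = 684.4 − 0.6·101.5 = 623.5.
Government outlay = subsidy × quantity = 19 × 623.5 = 11846.5.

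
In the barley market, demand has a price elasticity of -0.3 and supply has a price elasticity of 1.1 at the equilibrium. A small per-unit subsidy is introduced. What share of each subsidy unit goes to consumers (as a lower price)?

Consumer share = 11/14

For a small subsidy around the equilibrium, the benefit split depends on the relative slopes, which at a point are proportional to the elasticities.
Buyer share = εs/(εs + |εd|) = 1.1/(1.1 + 0.3) = 11/14; seller share = |εd|/(εs + |εd|) = 3/14.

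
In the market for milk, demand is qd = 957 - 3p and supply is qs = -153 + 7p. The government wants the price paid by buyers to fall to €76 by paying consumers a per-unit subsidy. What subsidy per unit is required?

At a buyer price of 76, quantity demanded is 957 − 3·76 = 729.
Sellers supply 729 only when they receive ps with -153 + 7·ps = 729, i.e. ps = 126.
s = ps − pb = 126 − 76 = 50.

Required subsidy s = €50 per unit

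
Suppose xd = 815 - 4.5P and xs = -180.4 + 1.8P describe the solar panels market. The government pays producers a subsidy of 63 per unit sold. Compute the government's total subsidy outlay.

Pre-subsidy: 815 - 4.5P = -180.4 + 1.8P gives P* = 158, x* = 104.
With the subsidy, sellers receive Ps = Pb + 63 for each unit, where Pb is the price buyers pay.
Supply in terms of Pb becomes xs = -180.4 + 1.8(Pb + 63) = -67 + 1.8Pb. Setting this equal to demand: 815 - 4.5Pb = -67 + 1.8Pb, so Pb = 140.
Sellers receive Ps = 140 + 63 = 203; x' = 815 − 4.5·140 = 185.
Government outlay = subsidy × quantity = 63 × 185 = 11655.

Government cost = 11655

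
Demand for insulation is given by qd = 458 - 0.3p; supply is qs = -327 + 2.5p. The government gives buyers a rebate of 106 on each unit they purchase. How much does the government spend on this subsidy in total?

Government cost = 298496/7

Pre-subsidy: 458 - 0.3p = -327 + 2.5p gives p* = 3925/14, q* = 10469/28.
With the rebate, buyers effectively pay pb = ps − 106, where ps is the price sellers receive.
Demand in terms of ps becomes qd = 458 − 0.3(ps − 106) = 489.8 - 0.3ps. Setting this equal to supply: 489.8 - 0.3ps = -327 + 2.5ps, so ps = 2042/7.
Buyers pay pb = 2042/7 − 106 = 1300/7; q' = -327 + 2.5·(2042/7) = 2816/7.
Government outlay = subsidy × quantity = 106 × 2816/7 = 298496/7.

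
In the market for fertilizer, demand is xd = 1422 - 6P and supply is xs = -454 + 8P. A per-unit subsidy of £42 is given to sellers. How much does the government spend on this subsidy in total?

Pre-subsidy: 1422 - 6P = -454 + 8P gives P* = 134, x* = 618.
With the subsidy, sellers receive Ps = Pb + 42 for each unit, where Pb is the price buyers pay.
Supply in terms of Pb becomes xs = -454 + 8(Pb + 42) = -118 + 8Pb. Setting this equal to demand: 1422 - 6Pb = -118 + 8Pb, so Pb = 110.
Sellers receive Ps = 110 + 42 = 152; x' = 1422 − 6·110 = 762.
Government outlay = subsidy × quantity = 42 × 762 = 32004.

Government cost = £32004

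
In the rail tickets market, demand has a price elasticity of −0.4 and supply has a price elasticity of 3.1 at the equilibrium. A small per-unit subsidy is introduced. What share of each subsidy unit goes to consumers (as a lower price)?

Consumer share = 31/35

For a small subsidy around the equilibrium, the benefit split depends on the relative slopes, which at a point are proportional to the elasticities.
Buyer share = εs/(εs + |εd|) = 3.1/(3.1 + 0.4) = 31/35; seller share = |εd|/(εs + |εd|) = 4/35.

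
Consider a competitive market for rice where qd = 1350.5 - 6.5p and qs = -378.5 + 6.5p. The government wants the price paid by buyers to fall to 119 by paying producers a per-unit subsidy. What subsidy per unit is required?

Required subsidy s = 28 per unit

At a buyer price of 119, quantity demanded is 1350.5 − 6.5·119 = 577.
Sellers supply 577 only when they receive ps with -378.5 + 6.5·ps = 577, i.e. ps = 147.
s = ps − pb = 147 − 119 = 28.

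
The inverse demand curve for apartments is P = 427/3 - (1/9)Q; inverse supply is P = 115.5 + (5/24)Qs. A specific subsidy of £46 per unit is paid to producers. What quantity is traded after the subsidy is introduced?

Pre-subsidy: 427/3 - (1/9)Q = 115.5 + (5/24)Q gives Q* = 84 and P* = 133.
With the subsidy, sellers receive Ps = Pb + 46 for each unit, where Pb is the price buyers pay.
On the curves, Pb = 427/3 - (1/9)Q and Ps = 115.5 + (5/24)Q; the wedge Ps − Pb = 46 gives 115.5 + (5/24)Q − (427/3 - (1/9)Q) = 46, so Q' = 228.
Then Pb = 427/3 − (1/9)·228 = 117 and Ps = 115.5 + (5/24)·228 = 163.

Q' = 228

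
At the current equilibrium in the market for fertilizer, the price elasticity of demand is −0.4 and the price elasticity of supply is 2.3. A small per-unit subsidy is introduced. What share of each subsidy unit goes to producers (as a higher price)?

For a small subsidy around the equilibrium, the benefit split depends on the relative slopes, which at a point are proportional to the elasticities.
Buyer share = εs/(εs + |εd|) = 2.3/(2.3 + 0.4) = 23/27; seller share = |εd|/(εs + |εd|) = 4/27.
So producers capture 4/27 of the subsidy.

Producer share = 4/27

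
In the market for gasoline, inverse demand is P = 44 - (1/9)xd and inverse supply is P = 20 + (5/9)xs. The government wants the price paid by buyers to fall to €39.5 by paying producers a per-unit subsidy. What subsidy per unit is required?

At a buyer price of 39.5, quantity demanded is 396 − 9·39.5 = 40.5.
Sellers supply 40.5 only when they receive Ps = 20 + (5/9)·40.5 = 42.5.
s = Ps − Pb = 42.5 − 39.5 = 3.

Required subsidy s = €3 per unit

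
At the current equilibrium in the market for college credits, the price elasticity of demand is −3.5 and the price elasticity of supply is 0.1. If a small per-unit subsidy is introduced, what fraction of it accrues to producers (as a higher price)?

Producer share = 35/36

For a small subsidy around the equilibrium, the benefit split depends on the relative slopes, which at a point are proportional to the elasticities.
Buyer share = εs/(εs + |εd|) = 0.1/(0.1 + 3.5) = 1/36; seller share = |εd|/(εs + |εd|) = 35/36.
So producers capture 35/36 of the subsidy.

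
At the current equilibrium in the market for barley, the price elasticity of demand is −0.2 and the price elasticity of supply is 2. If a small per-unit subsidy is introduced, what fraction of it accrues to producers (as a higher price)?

For a small subsidy around the equilibrium, the benefit split depends on the relative slopes, which at a point are proportional to the elasticities.
Buyer share = εs/(εs + |εd|) = 2/(2 + 0.2) = 10/11; seller share = |εd|/(εs + |εd|) = 1/11.
So producers capture 1/11 of the subsidy.

Producer share = 1/11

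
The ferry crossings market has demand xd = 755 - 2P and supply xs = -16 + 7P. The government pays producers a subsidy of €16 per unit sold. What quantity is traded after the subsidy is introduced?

Pre-subsidy: 755 - 2P = -16 + 7P gives P* = 257/3, x* = 1751/3.
With the subsidy, sellers receive Ps = Pb + 16 for each unit, where Pb is the price buyers pay.
Supply in terms of Pb becomes xs = -16 + 7(Pb + 16) = 96 + 7Pb. Setting this equal to demand: 755 - 2Pb = 96 + 7Pb, so Pb = 659/9.
Sellers receive Ps = 659/9 + 16 = 803/9; x' = 755 − 2·(659/9) = 5477/9.

x' = 5477/9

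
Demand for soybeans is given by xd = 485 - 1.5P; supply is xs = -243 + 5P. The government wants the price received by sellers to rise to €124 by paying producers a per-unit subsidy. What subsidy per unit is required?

At a seller price of 124, quantity supplied is -243 + 5·124 = 377.
Buyers absorb 377 only when they pay Pb with 485 − 1.5·Pb = 377, i.e. Pb = 72.
s = Ps − Pb = 124 − 72 = 52.

Required subsidy s = €52 per unit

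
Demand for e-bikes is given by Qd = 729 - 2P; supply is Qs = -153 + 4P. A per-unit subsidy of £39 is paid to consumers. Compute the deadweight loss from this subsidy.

Deadweight loss = £1014

Pre-subsidy: 729 - 2P = -153 + 4P gives P* = 147, Q* = 435.
With the rebate, buyers effectively pay Pb = Ps − 39, where Ps is the price sellers receive.
Demand in terms of Ps becomes Qd = 729 − 2(Ps − 39) = 807 - 2Ps. Setting this equal to supply: 807 - 2Ps = -153 + 4Ps, so Ps = 160.
Buyers pay Pb = 160 − 39 = 121; Q' = -153 + 4·160 = 487.
The subsidy expands output by 487 − 435 = 52 past the efficient level; on those units the gap between marginal cost and willingness to pay runs from 0 up to 39.
DWL = ½ × 39 × 52 = 1014.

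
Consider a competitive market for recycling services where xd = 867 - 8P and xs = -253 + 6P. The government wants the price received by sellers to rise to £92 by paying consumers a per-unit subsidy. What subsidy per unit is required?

At a seller price of 92, quantity supplied is -253 + 6·92 = 299.
Buyers absorb 299 only when they pay Pb with 867 − 8·Pb = 299, i.e. Pb = 71.
s = Ps − Pb = 92 − 71 = 21.

Required subsidy s = £21 per unit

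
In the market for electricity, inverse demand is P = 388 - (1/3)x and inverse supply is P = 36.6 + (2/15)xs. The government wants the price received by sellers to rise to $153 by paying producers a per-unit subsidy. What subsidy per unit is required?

Required subsidy s = $56 per unit

At a seller price of 153, quantity supplied is -274.5 + 7.5·153 = 873.
Buyers absorb 873 only when they pay Pb = 388 − (1/3)·873 = 97.
s = Ps − Pb = 153 − 97 = 56.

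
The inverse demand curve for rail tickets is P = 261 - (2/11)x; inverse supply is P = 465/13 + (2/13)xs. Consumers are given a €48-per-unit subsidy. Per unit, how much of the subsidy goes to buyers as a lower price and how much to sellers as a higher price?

Buyers gain €26 per unit; sellers gain €22 per unit

Pre-subsidy: 261 - (2/11)x = 465/13 + (2/13)x gives x* = 671 and P* = 139.
With the rebate, buyers effectively pay Pb = Ps − 48, where Ps is the price sellers receive.
On the curves, Pb = 261 - (2/11)x and Ps = 465/13 + (2/13)x; the wedge Ps − Pb = 48 gives 465/13 + (2/13)x − (261 - (2/11)x) = 48, so x' = 814.
Then Pb = 261 − (2/11)·814 = 113 and Ps = 465/13 + (2/13)·814 = 161.
Buyers' price falls by P* − Pb = 139 − 113 = 26; sellers' price rises by Ps − P* = 161 − 139 = 22.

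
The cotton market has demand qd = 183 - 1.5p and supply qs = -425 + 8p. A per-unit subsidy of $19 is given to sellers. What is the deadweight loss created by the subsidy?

Deadweight loss = $228

Pre-subsidy: 183 - 1.5p = -425 + 8p gives p* = 64, q* = 87.
With the subsidy, sellers receive ps = pb + 19 for each unit, where pb is the price buyers pay.
Supply in terms of pb becomes qs = -425 + 8(pb + 19) = -273 + 8pb. Setting this equal to demand: 183 - 1.5pb = -273 + 8pb, so pb = 48.
Sellers receive ps = 48 + 19 = 67; q' = 183 − 1.5·48 = 111.
The subsidy expands output by 111 − 87 = 24 past the efficient level; on those units the gap between marginal cost and willingness to pay runs from 0 up to 19.
DWL = ½ × 19 × 24 = 228.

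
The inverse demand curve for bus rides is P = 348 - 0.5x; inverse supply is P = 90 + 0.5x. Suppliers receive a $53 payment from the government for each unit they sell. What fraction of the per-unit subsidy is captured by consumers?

Pre-subsidy: 348 - 0.5x = 90 + 0.5x gives x* = 258 and P* = 219.
With the subsidy, sellers receive Ps = Pb + 53 for each unit, where Pb is the price buyers pay.
On the curves, Pb = 348 - 0.5x and Ps = 90 + 0.5x; the wedge Ps − Pb = 53 gives 90 + 0.5x − (348 - 0.5x) = 53, so x' = 311.
Then Pb = 348 − 0.5·311 = 192.5 and Ps = 90 + 0.5·311 = 245.5.
Buyers' price falls by P* − Pb = 219 − 192.5 = 26.5; sellers' price rises by Ps − P* = 245.5 − 219 = 26.5.
So consumers capture 26.5/53 = 0.5 of each unit of subsidy.

Consumer share = 0.5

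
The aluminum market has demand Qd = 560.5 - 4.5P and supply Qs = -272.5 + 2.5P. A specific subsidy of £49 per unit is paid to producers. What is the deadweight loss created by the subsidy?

Pre-subsidy: 560.5 - 4.5P = -272.5 + 2.5P gives P* = 119, Q* = 25.
With the subsidy, sellers receive Ps = Pb + 49 for each unit, where Pb is the price buyers pay.
Supply in terms of Pb becomes Qs = -272.5 + 2.5(Pb + 49) = -150 + 2.5Pb. Setting this equal to demand: 560.5 - 4.5Pb = -150 + 2.5Pb, so Pb = 101.5.
Sellers receive Ps = 101.5 + 49 = 150.5; Q' = 560.5 − 4.5·101.5 = 103.75.
The subsidy expands output by 103.75 − 25 = 78.75 past the efficient level; on those units the gap between marginal cost and willingness to pay runs from 0 up to 49.
DWL = ½ × 49 × 78.75 = 1929.375.

Deadweight loss = £1929.375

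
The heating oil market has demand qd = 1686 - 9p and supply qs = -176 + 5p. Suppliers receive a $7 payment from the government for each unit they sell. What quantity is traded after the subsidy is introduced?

Pre-subsidy: 1686 - 9p = -176 + 5p gives p* = 133, q* = 489.
With the subsidy, sellers receive ps = pb + 7 for each unit, where pb is the price buyers pay.
Supply in terms of pb becomes qs = -176 + 5(pb + 7) = -141 + 5pb. Setting this equal to demand: 1686 - 9pb = -141 + 5pb, so pb = 130.5.
Sellers receive ps = 130.5 + 7 = 137.5; q' = 1686 − 9·130.5 = 511.5.

q' = 511.5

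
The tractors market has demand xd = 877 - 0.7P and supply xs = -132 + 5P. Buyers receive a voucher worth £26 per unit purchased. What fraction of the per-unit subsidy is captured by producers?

Pre-subsidy: 877 - 0.7P = -132 + 5P gives P* = 10090/57, x* = 42926/57.
With the rebate, buyers effectively pay Pb = Ps − 26, where Ps is the price sellers receive.
Demand in terms of Ps becomes xd = 877 − 0.7(Ps − 26) = 895.2 - 0.7Ps. Setting this equal to supply: 895.2 - 0.7Ps = -132 + 5Ps, so Ps = 3424/19.
Buyers pay Pb = 3424/19 − 26 = 2930/19; x' = -132 + 5·(3424/19) = 14612/19.
Buyers' price falls by P* − Pb = 10090/57 − 2930/19 = 1300/57; sellers' price rises by Ps − P* = 3424/19 − 10090/57 = 182/57.
So producers capture (182/57)/26 = 7/57 of each unit of subsidy.

Producer share = 7/57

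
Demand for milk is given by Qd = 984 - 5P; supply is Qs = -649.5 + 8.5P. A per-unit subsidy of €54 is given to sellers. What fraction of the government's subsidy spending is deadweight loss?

DWL / government spending = 85/549

Pre-subsidy: 984 - 5P = -649.5 + 8.5P gives P* = 121, Q* = 379.
With the subsidy, sellers receive Ps = Pb + 54 for each unit, where Pb is the price buyers pay.
Supply in terms of Pb becomes Qs = -649.5 + 8.5(Pb + 54) = -190.5 + 8.5Pb. Setting this equal to demand: 984 - 5Pb = -190.5 + 8.5Pb, so Pb = 87.
Sellers receive Ps = 87 + 54 = 141; Q' = 984 − 5·87 = 549.
ΔCS = ½(379 + 549)(121 − 87) = 15776; ΔPS = ½(379 + 549)(141 − 121) = 9280.
Government spending = 54 × 549 = 29646.
DWL = ½ × 54 × (549 − 379) = 4590; fraction = 4590 / 29646 = 85/549.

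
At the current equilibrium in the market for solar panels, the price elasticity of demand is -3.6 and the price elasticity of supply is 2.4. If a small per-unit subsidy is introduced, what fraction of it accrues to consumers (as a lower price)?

For a small subsidy around the equilibrium, the benefit split depends on the relative slopes, which at a point are proportional to the elasticities.
Buyer share = εs/(εs + |εd|) = 2.4/(2.4 + 3.6) = 0.4; seller share = |εd|/(εs + |εd|) = 0.6.

Consumer share = 0.4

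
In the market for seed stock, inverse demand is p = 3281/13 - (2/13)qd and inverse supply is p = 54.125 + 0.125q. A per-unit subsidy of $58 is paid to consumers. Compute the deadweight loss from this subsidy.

Deadweight loss = $6032

Pre-subsidy: 3281/13 - (2/13)q = 54.125 + 0.125q gives q* = 711 and p* = 143.
With the rebate, buyers effectively pay pb = ps − 58, where ps is the price sellers receive.
On the curves, pb = 3281/13 - (2/13)q and ps = 54.125 + 0.125q; the wedge ps − pb = 58 gives 54.125 + 0.125q − (3281/13 - (2/13)q) = 58, so q' = 919.
Then pb = 3281/13 − (2/13)·919 = 111 and ps = 54.125 + 0.125·919 = 169.
The subsidy expands output by 919 − 711 = 208 past the efficient level; on those units the gap between marginal cost and willingness to pay runs from 0 up to 58.
DWL = ½ × 58 × 208 = 6032.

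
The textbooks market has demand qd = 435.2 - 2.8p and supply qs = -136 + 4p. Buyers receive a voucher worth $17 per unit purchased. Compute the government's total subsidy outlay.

Government cost = $3876

Pre-subsidy: 435.2 - 2.8p = -136 + 4p gives p* = 84, q* = 200.
With the rebate, buyers effectively pay pb = ps − 17, where ps is the price sellers receive.
Demand in terms of ps becomes qd = 435.2 − 2.8(ps − 17) = 482.8 - 2.8ps. Setting this equal to supply: 482.8 - 2.8ps = -136 + 4ps, so ps = 91.
Buyers pay pb = 91 − 17 = 74; q' = -136 + 4·91 = 228.
Government outlay = subsidy × quantity = 17 × 228 = 3876.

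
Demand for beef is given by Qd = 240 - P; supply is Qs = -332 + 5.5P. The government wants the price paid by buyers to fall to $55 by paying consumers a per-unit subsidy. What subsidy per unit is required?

Required subsidy s = $39 per unit

At a buyer price of 55, quantity demanded is 240 − 1·55 = 185.
Sellers supply 185 only when they receive Ps with -332 + 5.5·Ps = 185, i.e. Ps = 94.
s = Ps − Pb = 94 − 55 = 39.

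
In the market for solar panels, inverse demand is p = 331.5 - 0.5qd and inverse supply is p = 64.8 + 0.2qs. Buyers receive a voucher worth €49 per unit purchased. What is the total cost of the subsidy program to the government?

Government cost = €22099

Pre-subsidy: 331.5 - 0.5q = 64.8 + 0.2q gives q* = 381 and p* = 141.
With the rebate, buyers effectively pay pb = ps − 49, where ps is the price sellers receive.
On the curves, pb = 331.5 - 0.5q and ps = 64.8 + 0.2q; the wedge ps − pb = 49 gives 64.8 + 0.2q − (331.5 - 0.5q) = 49, so q' = 451.
Then pb = 331.5 − 0.5·451 = 106 and ps = 64.8 + 0.2·451 = 155.
Government outlay = subsidy × quantity = 49 × 451 = 22099.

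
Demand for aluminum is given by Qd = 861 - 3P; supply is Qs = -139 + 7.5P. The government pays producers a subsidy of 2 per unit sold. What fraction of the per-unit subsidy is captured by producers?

Producer share = 2/7

Pre-subsidy: 861 - 3P = -139 + 7.5P gives P* = 2000/21, Q* = 4027/7.
With the subsidy, sellers receive Ps = Pb + 2 for each unit, where Pb is the price buyers pay.
Supply in terms of Pb becomes Qs = -139 + 7.5(Pb + 2) = -124 + 7.5Pb. Setting this equal to demand: 861 - 3Pb = -124 + 7.5Pb, so Pb = 1970/21.
Sellers receive Ps = 1970/21 + 2 = 2012/21; Q' = 861 − 3·(1970/21) = 4057/7.
Buyers' price falls by P* − Pb = 2000/21 − 1970/21 = 10/7; sellers' price rises by Ps − P* = 2012/21 − 2000/21 = 4/7.
So producers capture (4/7)/2 = 2/7 of each unit of subsidy.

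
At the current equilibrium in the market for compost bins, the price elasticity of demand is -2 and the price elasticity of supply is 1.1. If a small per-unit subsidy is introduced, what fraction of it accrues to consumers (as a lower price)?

Consumer share = 11/31

For a small subsidy around the equilibrium, the benefit split depends on the relative slopes, which at a point are proportional to the elasticities.
Buyer share = εs/(εs + |εd|) = 1.1/(1.1 + 2) = 11/31; seller share = |εd|/(εs + |εd|) = 20/31.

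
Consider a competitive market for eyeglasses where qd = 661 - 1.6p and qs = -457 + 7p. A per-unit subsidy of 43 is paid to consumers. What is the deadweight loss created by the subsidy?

Pre-subsidy: 661 - 1.6p = -457 + 7p gives p* = 130, q* = 453.
With the rebate, buyers effectively pay pb = ps − 43, where ps is the price sellers receive.
Demand in terms of ps becomes qd = 661 − 1.6(ps − 43) = 729.8 - 1.6ps. Setting this equal to supply: 729.8 - 1.6ps = -457 + 7ps, so ps = 138.
Buyers pay pb = 138 − 43 = 95; q' = -457 + 7·138 = 509.
The subsidy expands output by 509 − 453 = 56 past the efficient level; on those units the gap between marginal cost and willingness to pay runs from 0 up to 43.
DWL = ½ × 43 × 56 = 1204.

Deadweight loss = 1204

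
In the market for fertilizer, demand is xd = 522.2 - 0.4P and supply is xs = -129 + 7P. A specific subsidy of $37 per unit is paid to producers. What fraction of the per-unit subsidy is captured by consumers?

Pre-subsidy: 522.2 - 0.4P = -129 + 7P gives P* = 88, x* = 487.
With the subsidy, sellers receive Ps = Pb + 37 for each unit, where Pb is the price buyers pay.
Supply in terms of Pb becomes xs = -129 + 7(Pb + 37) = 130 + 7Pb. Setting this equal to demand: 522.2 - 0.4Pb = 130 + 7Pb, so Pb = 53.
Sellers receive Ps = 53 + 37 = 90; x' = 522.2 − 0.4·53 = 501.
Buyers' price falls by P* − Pb = 88 − 53 = 35; sellers' price rises by Ps − P* = 90 − 88 = 2.
So consumers capture 35/37 = 35/37 of each unit of subsidy.

Consumer share = 35/37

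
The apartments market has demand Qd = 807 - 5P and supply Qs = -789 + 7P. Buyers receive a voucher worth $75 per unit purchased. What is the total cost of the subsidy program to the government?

Pre-subsidy: 807 - 5P = -789 + 7P gives P* = 133, Q* = 142.
With the rebate, buyers effectively pay Pb = Ps − 75, where Ps is the price sellers receive.
Demand in terms of Ps becomes Qd = 807 − 5(Ps − 75) = 1182 - 5Ps. Setting this equal to supply: 1182 - 5Ps = -789 + 7Ps, so Ps = 164.25.
Buyers pay Pb = 164.25 − 75 = 89.25; Q' = -789 + 7·164.25 = 360.75.
Government outlay = subsidy × quantity = 75 × 360.75 = 27056.25.

Government cost = $27056.25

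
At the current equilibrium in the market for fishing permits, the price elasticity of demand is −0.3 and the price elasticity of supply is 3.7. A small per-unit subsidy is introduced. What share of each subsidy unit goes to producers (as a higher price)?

For a small subsidy around the equilibrium, the benefit split depends on the relative slopes, which at a point are proportional to the elasticities.
Buyer share = εs/(εs + |εd|) = 3.7/(3.7 + 0.3) = 0.925; seller share = |εd|/(εs + |εd|) = 0.075.
So producers capture 0.075 of the subsidy.

Producer share = 0.075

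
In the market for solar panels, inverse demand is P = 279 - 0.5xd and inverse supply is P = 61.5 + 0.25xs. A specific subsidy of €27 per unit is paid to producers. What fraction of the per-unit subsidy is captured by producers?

Pre-subsidy: 279 - 0.5x = 61.5 + 0.25x gives x* = 290 and P* = 134.
With the subsidy, sellers receive Ps = Pb + 27 for each unit, where Pb is the price buyers pay.
On the curves, Pb = 279 - 0.5x and Ps = 61.5 + 0.25x; the wedge Ps − Pb = 27 gives 61.5 + 0.25x − (279 - 0.5x) = 27, so x' = 326.
Then Pb = 279 − 0.5·326 = 116 and Ps = 61.5 + 0.25·326 = 143.
Buyers' price falls by P* − Pb = 134 − 116 = 18; sellers' price rises by Ps − P* = 143 − 134 = 9.
So producers capture 9/27 = 1/3 of each unit of subsidy.

Producer share = 1/3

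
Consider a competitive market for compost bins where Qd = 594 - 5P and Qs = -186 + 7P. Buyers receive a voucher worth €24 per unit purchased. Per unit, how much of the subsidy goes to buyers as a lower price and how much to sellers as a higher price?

Buyers gain €14 per unit; sellers gain €10 per unit

Pre-subsidy: 594 - 5P = -186 + 7P gives P* = 65, Q* = 269.
With the rebate, buyers effectively pay Pb = Ps − 24, where Ps is the price sellers receive.
Demand in terms of Ps becomes Qd = 594 − 5(Ps − 24) = 714 - 5Ps. Setting this equal to supply: 714 - 5Ps = -186 + 7Ps, so Ps = 75.
Buyers pay Pb = 75 − 24 = 51; Q' = -186 + 7·75 = 339.
Buyers' price falls by P* − Pb = 65 − 51 = 14; sellers' price rises by Ps − P* = 75 − 65 = 10.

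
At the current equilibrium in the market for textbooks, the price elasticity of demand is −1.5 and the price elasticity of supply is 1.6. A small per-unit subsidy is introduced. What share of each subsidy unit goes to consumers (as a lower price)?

For a small subsidy around the equilibrium, the benefit split depends on the relative slopes, which at a point are proportional to the elasticities.
Buyer share = εs/(εs + |εd|) = 1.6/(1.6 + 1.5) = 16/31; seller share = |εd|/(εs + |εd|) = 15/31.

Consumer share = 16/31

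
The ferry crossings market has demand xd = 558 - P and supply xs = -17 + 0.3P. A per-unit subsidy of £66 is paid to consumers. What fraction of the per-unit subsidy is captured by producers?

Pre-subsidy: 558 - P = -17 + 0.3P gives P* = 5750/13, x* = 1504/13.
With the rebate, buyers effectively pay Pb = Ps − 66, where Ps is the price sellers receive.
Demand in terms of Ps becomes xd = 558 − 1(Ps − 66) = 624 - Ps. Setting this equal to supply: 624 - Ps = -17 + 0.3Ps, so Ps = 6410/13.
Buyers pay Pb = 6410/13 − 66 = 5552/13; x' = -17 + 0.3·(6410/13) = 1702/13.
Buyers' price falls by P* − Pb = 5750/13 − 5552/13 = 198/13; sellers' price rises by Ps − P* = 6410/13 − 5750/13 = 660/13.
So producers capture (660/13)/66 = 10/13 of each unit of subsidy.

Producer share = 10/13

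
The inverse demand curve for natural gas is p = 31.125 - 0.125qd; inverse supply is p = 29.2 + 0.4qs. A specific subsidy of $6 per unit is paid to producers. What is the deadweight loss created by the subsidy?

Pre-subsidy: 31.125 - 0.125q = 29.2 + 0.4q gives q* = 11/3 and p* = 92/3.
With the subsidy, sellers receive ps = pb + 6 for each unit, where pb is the price buyers pay.
On the curves, pb = 31.125 - 0.125q and ps = 29.2 + 0.4q; the wedge ps − pb = 6 gives 29.2 + 0.4q − (31.125 - 0.125q) = 6, so q' = 317/21.
Then pb = 31.125 − 0.125·(317/21) = 614/21 and ps = 29.2 + 0.4·(317/21) = 740/21.
The subsidy expands output by 317/21 − 11/3 = 80/7 past the efficient level; on those units the gap between marginal cost and willingness to pay runs from 0 up to 6.
DWL = ½ × 6 × 80/7 = 240/7.

Deadweight loss = 240/7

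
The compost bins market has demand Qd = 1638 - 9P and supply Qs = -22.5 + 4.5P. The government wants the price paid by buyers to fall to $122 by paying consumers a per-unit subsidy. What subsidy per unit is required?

At a buyer price of 122, quantity demanded is 1638 − 9·122 = 540.
Sellers supply 540 only when they receive Ps with -22.5 + 4.5·Ps = 540, i.e. Ps = 125.
s = Ps − Pb = 125 − 122 = 3.

Required subsidy s = $3 per unit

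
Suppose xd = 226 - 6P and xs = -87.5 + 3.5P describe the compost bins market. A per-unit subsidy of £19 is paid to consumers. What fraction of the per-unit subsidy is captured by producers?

Pre-subsidy: 226 - 6P = -87.5 + 3.5P gives P* = 33, x* = 28.
With the rebate, buyers effectively pay Pb = Ps − 19, where Ps is the price sellers receive.
Demand in terms of Ps becomes xd = 226 − 6(Ps − 19) = 340 - 6Ps. Setting this equal to supply: 340 - 6Ps = -87.5 + 3.5Ps, so Ps = 45.
Buyers pay Pb = 45 − 19 = 26; x' = -87.5 + 3.5·45 = 70.
Buyers' price falls by P* − Pb = 33 − 26 = 7; sellers' price rises by Ps − P* = 45 − 33 = 12.
So producers capture 12/19 = 12/19 of each unit of subsidy.

Producer share = 12/19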